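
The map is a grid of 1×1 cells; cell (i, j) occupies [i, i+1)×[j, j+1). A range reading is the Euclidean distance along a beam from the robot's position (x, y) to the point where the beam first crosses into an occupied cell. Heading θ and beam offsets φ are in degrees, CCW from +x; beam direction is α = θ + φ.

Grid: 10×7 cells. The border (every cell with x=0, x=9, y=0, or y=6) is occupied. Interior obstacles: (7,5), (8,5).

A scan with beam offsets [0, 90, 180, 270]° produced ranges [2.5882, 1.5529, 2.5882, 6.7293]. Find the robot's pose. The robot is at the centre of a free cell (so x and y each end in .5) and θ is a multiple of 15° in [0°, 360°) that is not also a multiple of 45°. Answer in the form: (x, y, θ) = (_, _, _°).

(x, y, θ) = (2.5, 3.5, 75°)

The pose lattice has 38·16 = 608 candidates. Test each by forward raycasting.
  (4.5, 3.5, 285°): beam 2 = 4.6587 ≠ 1.5529 ✗
  (8.5, 4.5, 120°): beam 1 = 0.5774 ≠ 2.5882 ✗
  (1.5, 2.5, 15°): beam 1 = 7.7646 ≠ 2.5882 ✗
  (6.5, 4.5, 105°): beam 1 = 1.5529 ≠ 2.5882 ✗
  …
  (2.5, 3.5, 75°): r_1=2.5882, r_2=1.5529, r_3=2.5882, r_4=6.7293 — all match ✓
Only this pose fits every beam.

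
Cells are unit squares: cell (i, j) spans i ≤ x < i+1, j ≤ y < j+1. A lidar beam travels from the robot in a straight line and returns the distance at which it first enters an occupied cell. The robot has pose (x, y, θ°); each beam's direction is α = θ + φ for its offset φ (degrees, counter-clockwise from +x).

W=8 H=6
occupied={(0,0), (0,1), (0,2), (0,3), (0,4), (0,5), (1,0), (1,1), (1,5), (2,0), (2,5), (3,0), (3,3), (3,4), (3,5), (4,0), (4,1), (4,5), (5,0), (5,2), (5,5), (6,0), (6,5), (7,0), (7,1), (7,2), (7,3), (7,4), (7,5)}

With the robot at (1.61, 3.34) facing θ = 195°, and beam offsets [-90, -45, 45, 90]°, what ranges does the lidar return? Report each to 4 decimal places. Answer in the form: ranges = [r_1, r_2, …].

beam 1: φ=-90°, α=105°
  d=(-0.2588,0.9659)  start (1,3)  tX=2.3569 tY=0.6833  stride 1/|dx|=3.8637 1/|dy|=1.0353
    cross y-line → (1,4), t=0.6833
    cross y-line → (1,5), t=1.7186 (wall)
  → r_1 = 1.7186
beam 2: φ=-45°, α=150°
  d=(-0.8660,0.5000)  start (1,3)  tX=0.7044 tY=1.3200  stride 1/|dx|=1.1547 1/|dy|=2.0000
    cross x-line → (0,3), t=0.7044 (wall)
  → r_2 = 0.7044
beam 3: φ=45°, α=240°
  d=(-0.5000,-0.8660)  start (1,3)  tX=1.2200 tY=0.3926  stride 1/|dx|=2.0000 1/|dy|=1.1547
    cross y-line → (1,2), t=0.3926
    cross x-line → (0,2), t=1.2200 (wall)
  → r_3 = 1.2200
beam 4: φ=90°, α=285°
  d=(0.2588,-0.9659)  start (1,3)  tX=1.5068 tY=0.3520  stride 1/|dx|=3.8637 1/|dy|=1.0353
    cross y-line → (1,2), t=0.3520
    cross y-line → (1,1), t=1.3873 (wall)
  → r_4 = 1.3873

ranges = [1.7186, 0.7044, 1.2200, 1.3873]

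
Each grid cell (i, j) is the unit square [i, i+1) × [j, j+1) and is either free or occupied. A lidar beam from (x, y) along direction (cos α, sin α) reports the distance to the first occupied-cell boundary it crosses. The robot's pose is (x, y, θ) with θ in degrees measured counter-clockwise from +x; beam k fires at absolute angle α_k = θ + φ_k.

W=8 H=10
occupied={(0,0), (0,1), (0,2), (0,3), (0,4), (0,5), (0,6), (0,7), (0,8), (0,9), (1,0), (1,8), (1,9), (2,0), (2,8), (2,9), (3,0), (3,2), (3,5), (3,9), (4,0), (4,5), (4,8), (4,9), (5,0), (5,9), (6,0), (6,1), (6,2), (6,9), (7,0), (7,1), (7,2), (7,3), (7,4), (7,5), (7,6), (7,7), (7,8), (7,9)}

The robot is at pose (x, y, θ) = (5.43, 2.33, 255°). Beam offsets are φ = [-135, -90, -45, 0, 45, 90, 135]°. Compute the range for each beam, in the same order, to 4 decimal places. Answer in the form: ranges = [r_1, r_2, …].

ranges = [3.0831, 1.4804, 2.6600, 1.3769, 1.1400, 0.5901, 0.6582]

beam 1: φ=-135°, α=120°
  cosα=-0.5000 sinα=0.8660 | (5,2) | tMaxX 0.8600 tMaxY 0.7736 | tΔX 2.0000 tΔY 1.1547
    t=0.7736 [y] (5,3)
    t=0.8600 [x] (4,3)
    t=1.9283 [y] (4,4)
    t=2.8600 [x] (3,4)
    t=3.0831 [y] (3,5) — stop
  → r_1 = 3.0831
beam 2: φ=-90°, α=165°
  cosα=-0.9659 sinα=0.2588 | (5,2) | tMaxX 0.4452 tMaxY 2.5887 | tΔX 1.0353 tΔY 3.8637
    t=0.4452 [x] (4,2)
    t=1.4804 [x] (3,2) — stop
  → r_2 = 1.4804
beam 3: φ=-45°, α=210°
  cosα=-0.8660 sinα=-0.5000 | (5,2) | tMaxX 0.4965 tMaxY 0.6600 | tΔX 1.1547 tΔY 2.0000
    t=0.4965 [x] (4,2)
    t=0.6600 [y] (4,1)
    t=1.6512 [x] (3,1)
    t=2.6600 [y] (3,0) — stop
  → r_3 = 2.6600
beam 4: φ=0°, α=255°
  cosα=-0.2588 sinα=-0.9659 | (5,2) | tMaxX 1.6614 tMaxY 0.3416 | tΔX 3.8637 tΔY 1.0353
    t=0.3416 [y] (5,1)
    t=1.3769 [y] (5,0) — stop
  → r_4 = 1.3769
beam 5: φ=45°, α=300°
  cosα=0.5000 sinα=-0.8660 | (5,2) | tMaxX 1.1400 tMaxY 0.3811 | tΔX 2.0000 tΔY 1.1547
    t=0.3811 [y] (5,1)
    t=1.1400 [x] (6,1) — stop
  → r_5 = 1.1400
beam 6: φ=90°, α=345°
  cosα=0.9659 sinα=-0.2588 | (5,2) | tMaxX 0.5901 tMaxY 1.2750 | tΔX 1.0353 tΔY 3.8637
    t=0.5901 [x] (6,2) — stop
  → r_6 = 0.5901
beam 7: φ=135°, α=30°
  cosα=0.8660 sinα=0.5000 | (5,2) | tMaxX 0.6582 tMaxY 1.3400 | tΔX 1.1547 tΔY 2.0000
    t=0.6582 [x] (6,2) — stop
  → r_7 = 0.6582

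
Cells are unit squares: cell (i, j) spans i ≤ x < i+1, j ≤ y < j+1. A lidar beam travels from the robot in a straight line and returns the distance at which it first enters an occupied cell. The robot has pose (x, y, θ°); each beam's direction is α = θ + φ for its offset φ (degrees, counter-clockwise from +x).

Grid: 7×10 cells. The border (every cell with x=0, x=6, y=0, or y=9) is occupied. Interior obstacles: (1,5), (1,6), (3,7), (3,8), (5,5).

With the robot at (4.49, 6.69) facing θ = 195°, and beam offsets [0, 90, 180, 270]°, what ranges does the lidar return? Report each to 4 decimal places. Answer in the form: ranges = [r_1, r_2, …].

beam 1: φ=0°, α=195°
  d=(-0.9659,-0.2588)  start (4,6)  tX=0.5073 tY=2.6660  stride 1/|dx|=1.0353 1/|dy|=3.8637
    cross x-line → (3,6), t=0.5073
    cross x-line → (2,6), t=1.5426
    cross x-line → (1,6), t=2.5778 (wall)
  → r_1 = 2.5778
beam 2: φ=90°, α=285°
  d=(0.2588,-0.9659)  start (4,6)  tX=1.9705 tY=0.7143  stride 1/|dx|=3.8637 1/|dy|=1.0353
    cross y-line → (4,5), t=0.7143
    cross y-line → (4,4), t=1.7496
    cross x-line → (5,4), t=1.9705
    cross y-line → (5,3), t=2.7849
    cross y-line → (5,2), t=3.8202
    cross y-line → (5,1), t=4.8554
    cross x-line → (6,1), t=5.8342 (wall)
  → r_2 = 5.8342
beam 3: φ=180°, α=15°
  d=(0.9659,0.2588)  start (4,6)  tX=0.5280 tY=1.1977  stride 1/|dx|=1.0353 1/|dy|=3.8637
    cross x-line → (5,6), t=0.5280
    cross y-line → (5,7), t=1.1977
    cross x-line → (6,7), t=1.5633 (wall)
  → r_3 = 1.5633
beam 4: φ=270°, α=105°
  d=(-0.2588,0.9659)  start (4,6)  tX=1.8932 tY=0.3209  stride 1/|dx|=3.8637 1/|dy|=1.0353
    cross y-line → (4,7), t=0.3209
    cross y-line → (4,8), t=1.3562
    cross x-line → (3,8), t=1.8932 (wall)
  → r_4 = 1.8932

ranges = [2.5778, 5.8342, 1.5633, 1.8932]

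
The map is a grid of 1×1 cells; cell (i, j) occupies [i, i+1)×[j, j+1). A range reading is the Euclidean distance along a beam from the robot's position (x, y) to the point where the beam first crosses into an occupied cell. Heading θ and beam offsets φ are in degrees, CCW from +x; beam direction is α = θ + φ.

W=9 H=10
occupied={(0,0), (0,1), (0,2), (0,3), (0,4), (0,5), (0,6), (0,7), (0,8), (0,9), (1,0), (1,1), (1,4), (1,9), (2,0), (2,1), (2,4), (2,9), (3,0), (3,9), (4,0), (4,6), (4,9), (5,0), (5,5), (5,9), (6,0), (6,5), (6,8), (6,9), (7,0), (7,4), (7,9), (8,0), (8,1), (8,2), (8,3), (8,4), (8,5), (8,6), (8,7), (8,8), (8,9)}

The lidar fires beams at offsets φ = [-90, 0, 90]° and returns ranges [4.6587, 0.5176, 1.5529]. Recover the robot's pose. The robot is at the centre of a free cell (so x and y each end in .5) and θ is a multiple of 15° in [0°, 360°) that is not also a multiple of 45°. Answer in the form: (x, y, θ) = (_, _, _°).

(x, y, θ) = (2.5, 3.5, 105°)

Candidates: 47 free-cell centres × 16 headings = 752 poses. Raycast each; keep the one whose scan matches to 4 dp.
  (7.5, 5.5, 240°): beam 1 = 0.5774 ≠ 4.6587 ✗
  (2.5, 6.5, 105°): beam 1 = 1.5529 ≠ 4.6587 ✗
  (7.5, 7.5, 150°): beam 1 = 1.0000 ≠ 4.6587 ✗
  …
  (2.5, 3.5, 105°): r_1=4.6587, r_2=0.5176, r_3=1.5529 — all match ✓
Only this pose fits every beam.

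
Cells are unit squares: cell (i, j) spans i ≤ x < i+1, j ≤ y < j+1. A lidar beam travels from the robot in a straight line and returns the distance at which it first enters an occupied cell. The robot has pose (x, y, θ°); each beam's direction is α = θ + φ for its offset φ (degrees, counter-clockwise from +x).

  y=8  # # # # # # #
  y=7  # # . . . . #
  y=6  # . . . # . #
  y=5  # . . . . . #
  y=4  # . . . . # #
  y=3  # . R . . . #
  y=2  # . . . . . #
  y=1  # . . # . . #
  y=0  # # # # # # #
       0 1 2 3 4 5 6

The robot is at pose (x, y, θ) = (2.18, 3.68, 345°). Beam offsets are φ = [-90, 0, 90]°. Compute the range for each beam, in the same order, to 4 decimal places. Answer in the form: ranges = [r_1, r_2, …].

beam 1: φ=-90°, α=255°
  d=(-0.2588,-0.9659)  start (2,3)  tX=0.6955 tY=0.7040  stride 1/|dx|=3.8637 1/|dy|=1.0353
    cross x-line → (1,3), t=0.6955
    cross y-line → (1,2), t=0.7040
    cross y-line → (1,1), t=1.7393
    cross y-line → (1,0), t=2.7745 (wall)
  → r_1 = 2.7745
beam 2: φ=0°, α=345°
  d=(0.9659,-0.2588)  start (2,3)  tX=0.8489 tY=2.6273  stride 1/|dx|=1.0353 1/|dy|=3.8637
    cross x-line → (3,3), t=0.8489
    cross x-line → (4,3), t=1.8842
    cross y-line → (4,2), t=2.6273
    cross x-line → (5,2), t=2.9195
    cross x-line → (6,2), t=3.9548 (wall)
  → r_2 = 3.9548
beam 3: φ=90°, α=75°
  d=(0.2588,0.9659)  start (2,3)  tX=3.1682 tY=0.3313  stride 1/|dx|=3.8637 1/|dy|=1.0353
    cross y-line → (2,4), t=0.3313
    cross y-line → (2,5), t=1.3666
    cross y-line → (2,6), t=2.4018
    cross x-line → (3,6), t=3.1682
    cross y-line → (3,7), t=3.4371
    cross y-line → (3,8), t=4.4724 (wall)
  → r_3 = 4.4724

ranges = [2.7745, 3.9548, 4.4724]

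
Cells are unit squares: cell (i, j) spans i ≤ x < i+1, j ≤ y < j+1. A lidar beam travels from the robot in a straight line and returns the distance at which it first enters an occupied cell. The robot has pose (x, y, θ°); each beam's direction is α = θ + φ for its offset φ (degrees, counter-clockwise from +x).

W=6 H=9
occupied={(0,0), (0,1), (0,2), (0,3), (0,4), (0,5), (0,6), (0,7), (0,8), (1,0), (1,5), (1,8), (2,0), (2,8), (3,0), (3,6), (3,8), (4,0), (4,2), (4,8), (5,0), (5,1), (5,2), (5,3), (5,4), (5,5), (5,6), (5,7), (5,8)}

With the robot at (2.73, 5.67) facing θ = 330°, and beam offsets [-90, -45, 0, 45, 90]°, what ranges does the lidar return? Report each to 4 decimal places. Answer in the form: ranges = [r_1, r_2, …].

ranges = [3.4600, 4.8347, 2.6212, 1.2750, 0.5400]

beam 1: φ=-90°, α=240°
  d=(-0.5000,-0.8660)  start (2,5)  tX=1.4600 tY=0.7736  stride 1/|dx|=2.0000 1/|dy|=1.1547
    cross y-line → (2,4), t=0.7736
    cross x-line → (1,4), t=1.4600
    cross y-line → (1,3), t=1.9283
    cross y-line → (1,2), t=3.0831
    cross x-line → (0,2), t=3.4600 (wall)
  → r_1 = 3.4600
beam 2: φ=-45°, α=285°
  d=(0.2588,-0.9659)  start (2,5)  tX=1.0432 tY=0.6936  stride 1/|dx|=3.8637 1/|dy|=1.0353
    cross y-line → (2,4), t=0.6936
    cross x-line → (3,4), t=1.0432
    cross y-line → (3,3), t=1.7289
    cross y-line → (3,2), t=2.7642
    cross y-line → (3,1), t=3.7995
    cross y-line → (3,0), t=4.8347 (wall)
  → r_2 = 4.8347
beam 3: φ=0°, α=330°
  d=(0.8660,-0.5000)  start (2,5)  tX=0.3118 tY=1.3400  stride 1/|dx|=1.1547 1/|dy|=2.0000
    cross x-line → (3,5), t=0.3118
    cross y-line → (3,4), t=1.3400
    cross x-line → (4,4), t=1.4665
    cross x-line → (5,4), t=2.6212 (wall)
  → r_3 = 2.6212
beam 4: φ=45°, α=15°
  d=(0.9659,0.2588)  start (2,5)  tX=0.2795 tY=1.2750  stride 1/|dx|=1.0353 1/|dy|=3.8637
    cross x-line → (3,5), t=0.2795
    cross y-line → (3,6), t=1.2750 (wall)
  → r_4 = 1.2750
beam 5: φ=90°, α=60°
  d=(0.5000,0.8660)  start (2,5)  tX=0.5400 tY=0.3811  stride 1/|dx|=2.0000 1/|dy|=1.1547
    cross y-line → (2,6), t=0.3811
    cross x-line → (3,6), t=0.5400 (wall)
  → r_5 = 0.5400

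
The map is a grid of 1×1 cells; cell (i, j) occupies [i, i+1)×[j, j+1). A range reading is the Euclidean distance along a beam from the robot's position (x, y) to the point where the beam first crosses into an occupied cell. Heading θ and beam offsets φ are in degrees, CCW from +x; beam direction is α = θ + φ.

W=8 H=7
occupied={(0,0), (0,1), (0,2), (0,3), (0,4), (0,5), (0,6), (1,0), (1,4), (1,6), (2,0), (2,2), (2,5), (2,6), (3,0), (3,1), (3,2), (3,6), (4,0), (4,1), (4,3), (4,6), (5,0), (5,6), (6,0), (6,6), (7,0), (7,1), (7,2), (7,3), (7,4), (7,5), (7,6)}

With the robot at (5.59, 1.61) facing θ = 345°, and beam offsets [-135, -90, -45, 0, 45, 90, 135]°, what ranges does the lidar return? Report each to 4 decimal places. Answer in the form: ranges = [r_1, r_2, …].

ranges = [0.6813, 0.6315, 0.7044, 1.4597, 1.6281, 4.5449, 1.6050]

beam 1: φ=-135°, α=210°
  dir = (cos 210°, sin 210°) = (-0.8660, -0.5000); from cell (5,1)
  next x-line at t=0.6813, next y-line at t=1.2200; Δt_x=1.1547, Δt_y=2.0000
    x: enter (4,1) at t=0.6813 ← occupied
  → r_1 = 0.6813
beam 2: φ=-90°, α=255°
  dir = (cos 255°, sin 255°) = (-0.2588, -0.9659); from cell (5,1)
  next x-line at t=2.2796, next y-line at t=0.6315; Δt_x=3.8637, Δt_y=1.0353
    y: enter (5,0) at t=0.6315 ← occupied
  → r_2 = 0.6315
beam 3: φ=-45°, α=300°
  dir = (cos 300°, sin 300°) = (0.5000, -0.8660); from cell (5,1)
  next x-line at t=0.8200, next y-line at t=0.7044; Δt_x=2.0000, Δt_y=1.1547
    y: enter (5,0) at t=0.7044 ← occupied
  → r_3 = 0.7044
beam 4: φ=0°, α=345°
  dir = (cos 345°, sin 345°) = (0.9659, -0.2588); from cell (5,1)
  next x-line at t=0.4245, next y-line at t=2.3569; Δt_x=1.0353, Δt_y=3.8637
    x: enter (6,1) at t=0.4245
    x: enter (7,1) at t=1.4597 ← occupied
  → r_4 = 1.4597
beam 5: φ=45°, α=30°
  dir = (cos 30°, sin 30°) = (0.8660, 0.5000); from cell (5,1)
  next x-line at t=0.4734, next y-line at t=0.7800; Δt_x=1.1547, Δt_y=2.0000
    x: enter (6,1) at t=0.4734
    y: enter (6,2) at t=0.7800
    x: enter (7,2) at t=1.6281 ← occupied
  → r_5 = 1.6281
beam 6: φ=90°, α=75°
  dir = (cos 75°, sin 75°) = (0.2588, 0.9659); from cell (5,1)
  next x-line at t=1.5841, next y-line at t=0.4038; Δt_x=3.8637, Δt_y=1.0353
    y: enter (5,2) at t=0.4038
    y: enter (5,3) at t=1.4390
    x: enter (6,3) at t=1.5841
    y: enter (6,4) at t=2.4743
    y: enter (6,5) at t=3.5096
    y: enter (6,6) at t=4.5449 ← occupied
  → r_6 = 4.5449
beam 7: φ=135°, α=120°
  dir = (cos 120°, sin 120°) = (-0.5000, 0.8660); from cell (5,1)
  next x-line at t=1.1800, next y-line at t=0.4503; Δt_x=2.0000, Δt_y=1.1547
    y: enter (5,2) at t=0.4503
    x: enter (4,2) at t=1.1800
    y: enter (4,3) at t=1.6050 ← occupied
  → r_7 = 1.6050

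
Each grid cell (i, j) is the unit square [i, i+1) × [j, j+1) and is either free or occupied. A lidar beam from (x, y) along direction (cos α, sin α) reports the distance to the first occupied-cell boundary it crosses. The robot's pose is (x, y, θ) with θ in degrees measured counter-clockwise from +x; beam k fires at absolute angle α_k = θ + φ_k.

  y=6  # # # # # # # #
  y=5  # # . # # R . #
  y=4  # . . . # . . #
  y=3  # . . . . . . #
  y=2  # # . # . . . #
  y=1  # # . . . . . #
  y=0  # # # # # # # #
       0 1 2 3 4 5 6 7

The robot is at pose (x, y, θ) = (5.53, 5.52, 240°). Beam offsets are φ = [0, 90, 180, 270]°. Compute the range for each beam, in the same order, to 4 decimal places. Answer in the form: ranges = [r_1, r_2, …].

ranges = [1.0600, 1.6974, 0.5543, 0.6120]

beam 1: φ=0°, α=240°
  cosα=-0.5000 sinα=-0.8660 | (5,5) | tMaxX 1.0600 tMaxY 0.6004 | tΔX 2.0000 tΔY 1.1547
    t=0.6004 [y] (5,4)
    t=1.0600 [x] (4,4) — stop
  → r_1 = 1.0600
beam 2: φ=90°, α=330°
  cosα=0.8660 sinα=-0.5000 | (5,5) | tMaxX 0.5427 tMaxY 1.0400 | tΔX 1.1547 tΔY 2.0000
    t=0.5427 [x] (6,5)
    t=1.0400 [y] (6,4)
    t=1.6974 [x] (7,4) — stop
  → r_2 = 1.6974
beam 3: φ=180°, α=60°
  cosα=0.5000 sinα=0.8660 | (5,5) | tMaxX 0.9400 tMaxY 0.5543 | tΔX 2.0000 tΔY 1.1547
    t=0.5543 [y] (5,6) — stop
  → r_3 = 0.5543
beam 4: φ=270°, α=150°
  cosα=-0.8660 sinα=0.5000 | (5,5) | tMaxX 0.6120 tMaxY 0.9600 | tΔX 1.1547 tΔY 2.0000
    t=0.6120 [x] (4,5) — stop
  → r_4 = 0.6120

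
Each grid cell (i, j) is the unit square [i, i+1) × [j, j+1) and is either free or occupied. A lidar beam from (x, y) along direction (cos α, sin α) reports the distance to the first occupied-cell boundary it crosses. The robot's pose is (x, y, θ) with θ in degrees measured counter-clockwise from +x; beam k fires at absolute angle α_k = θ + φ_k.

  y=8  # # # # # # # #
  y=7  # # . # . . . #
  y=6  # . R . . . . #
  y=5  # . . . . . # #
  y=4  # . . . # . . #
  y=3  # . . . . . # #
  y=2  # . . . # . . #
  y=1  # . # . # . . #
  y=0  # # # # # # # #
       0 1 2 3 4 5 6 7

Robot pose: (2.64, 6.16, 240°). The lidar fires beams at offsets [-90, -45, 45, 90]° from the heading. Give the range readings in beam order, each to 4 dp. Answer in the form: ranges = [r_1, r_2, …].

beam 1: φ=-90°, α=150°
  direction (-0.8660, 0.5000); cell (2,6); t to first gridline: x 0.7390, y 1.6800 (then +1.1547 / +2.0000)
    (1,6) via x @ 0.7390
    (1,7) via y @ 1.6800  # hit
  → r_1 = 1.6800
beam 2: φ=-45°, α=195°
  direction (-0.9659, -0.2588); cell (2,6); t to first gridline: x 0.6626, y 0.6182 (then +1.0353 / +3.8637)
    (2,5) via y @ 0.6182
    (1,5) via x @ 0.6626
    (0,5) via x @ 1.6979  # hit
  → r_2 = 1.6979
beam 3: φ=45°, α=285°
  direction (0.2588, -0.9659); cell (2,6); t to first gridline: x 1.3909, y 0.1656 (then +3.8637 / +1.0353)
    (2,5) via y @ 0.1656
    (2,4) via y @ 1.2009
    (3,4) via x @ 1.3909
    (3,3) via y @ 2.2362
    (3,2) via y @ 3.2715
    (3,1) via y @ 4.3067
    (4,1) via x @ 5.2546  # hit
  → r_3 = 5.2546
beam 4: φ=90°, α=330°
  direction (0.8660, -0.5000); cell (2,6); t to first gridline: x 0.4157, y 0.3200 (then +1.1547 / +2.0000)
    (2,5) via y @ 0.3200
    (3,5) via x @ 0.4157
    (4,5) via x @ 1.5704
    (4,4) via y @ 2.3200  # hit
  → r_4 = 2.3200

ranges = [1.6800, 1.6979, 5.2546, 2.3200]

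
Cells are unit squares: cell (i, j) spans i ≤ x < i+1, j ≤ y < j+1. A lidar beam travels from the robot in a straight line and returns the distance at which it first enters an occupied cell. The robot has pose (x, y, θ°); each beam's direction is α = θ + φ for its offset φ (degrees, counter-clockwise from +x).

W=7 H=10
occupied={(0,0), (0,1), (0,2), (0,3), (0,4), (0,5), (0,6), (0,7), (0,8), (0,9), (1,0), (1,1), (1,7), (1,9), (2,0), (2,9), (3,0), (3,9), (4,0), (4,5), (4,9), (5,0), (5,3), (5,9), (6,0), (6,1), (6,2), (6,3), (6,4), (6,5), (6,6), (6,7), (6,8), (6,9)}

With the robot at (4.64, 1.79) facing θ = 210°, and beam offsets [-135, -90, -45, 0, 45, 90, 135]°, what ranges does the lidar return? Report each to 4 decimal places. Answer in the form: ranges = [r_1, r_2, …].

ranges = [1.3909, 6.0160, 3.7684, 1.5800, 0.8179, 0.9122, 1.4080]

beam 1: φ=-135°, α=75°
  cosα=0.2588 sinα=0.9659 | (4,1) | tMaxX 1.3909 tMaxY 0.2174 | tΔX 3.8637 tΔY 1.0353
    t=0.2174 [y] (4,2)
    t=1.2527 [y] (4,3)
    t=1.3909 [x] (5,3) — stop
  → r_1 = 1.3909
beam 2: φ=-90°, α=120°
  cosα=-0.5000 sinα=0.8660 | (4,1) | tMaxX 1.2800 tMaxY 0.2425 | tΔX 2.0000 tΔY 1.1547
    t=0.2425 [y] (4,2)
    t=1.2800 [x] (3,2)
    t=1.3972 [y] (3,3)
    t=2.5519 [y] (3,4)
    t=3.2800 [x] (2,4)
    t=3.7066 [y] (2,5)
    t=4.8613 [y] (2,6)
    t=5.2800 [x] (1,6)
    t=6.0160 [y] (1,7) — stop
  → r_2 = 6.0160
beam 3: φ=-45°, α=165°
  cosα=-0.9659 sinα=0.2588 | (4,1) | tMaxX 0.6626 tMaxY 0.8114 | tΔX 1.0353 tΔY 3.8637
    t=0.6626 [x] (3,1)
    t=0.8114 [y] (3,2)
    t=1.6979 [x] (2,2)
    t=2.7331 [x] (1,2)
    t=3.7684 [x] (0,2) — stop
  → r_3 = 3.7684
beam 4: φ=0°, α=210°
  cosα=-0.8660 sinα=-0.5000 | (4,1) | tMaxX 0.7390 tMaxY 1.5800 | tΔX 1.1547 tΔY 2.0000
    t=0.7390 [x] (3,1)
    t=1.5800 [y] (3,0) — stop
  → r_4 = 1.5800
beam 5: φ=45°, α=255°
  cosα=-0.2588 sinα=-0.9659 | (4,1) | tMaxX 2.4728 tMaxY 0.8179 | tΔX 3.8637 tΔY 1.0353
    t=0.8179 [y] (4,0) — stop
  → r_5 = 0.8179
beam 6: φ=90°, α=300°
  cosα=0.5000 sinα=-0.8660 | (4,1) | tMaxX 0.7200 tMaxY 0.9122 | tΔX 2.0000 tΔY 1.1547
    t=0.7200 [x] (5,1)
    t=0.9122 [y] (5,0) — stop
  → r_6 = 0.9122
beam 7: φ=135°, α=345°
  cosα=0.9659 sinα=-0.2588 | (4,1) | tMaxX 0.3727 tMaxY 3.0523 | tΔX 1.0353 tΔY 3.8637
    t=0.3727 [x] (5,1)
    t=1.4080 [x] (6,1) — stop
  → r_7 = 1.4080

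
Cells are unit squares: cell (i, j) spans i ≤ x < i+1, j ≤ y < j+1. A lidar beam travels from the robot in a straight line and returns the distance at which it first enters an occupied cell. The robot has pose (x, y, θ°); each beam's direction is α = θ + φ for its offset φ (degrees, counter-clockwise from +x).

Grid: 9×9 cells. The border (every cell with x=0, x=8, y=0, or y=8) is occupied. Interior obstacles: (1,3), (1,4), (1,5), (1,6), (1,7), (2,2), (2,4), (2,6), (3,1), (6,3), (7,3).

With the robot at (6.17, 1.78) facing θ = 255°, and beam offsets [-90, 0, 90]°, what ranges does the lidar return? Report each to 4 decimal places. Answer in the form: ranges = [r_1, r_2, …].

ranges = [3.2818, 0.8075, 1.8946]

beam 1: φ=-90°, α=165°
  direction (-0.9659, 0.2588); cell (6,1); t to first gridline: x 0.1760, y 0.8500 (then +1.0353 / +3.8637)
    (5,1) via x @ 0.1760
    (5,2) via y @ 0.8500
    (4,2) via x @ 1.2113
    (3,2) via x @ 2.2465
    (2,2) via x @ 3.2818  # hit
  → r_1 = 3.2818
beam 2: φ=0°, α=255°
  direction (-0.2588, -0.9659); cell (6,1); t to first gridline: x 0.6568, y 0.8075 (then +3.8637 / +1.0353)
    (5,1) via x @ 0.6568
    (5,0) via y @ 0.8075  # hit
  → r_2 = 0.8075
beam 3: φ=90°, α=345°
  direction (0.9659, -0.2588); cell (6,1); t to first gridline: x 0.8593, y 3.0137 (then +1.0353 / +3.8637)
    (7,1) via x @ 0.8593
    (8,1) via x @ 1.8946  # hit
  → r_3 = 1.8946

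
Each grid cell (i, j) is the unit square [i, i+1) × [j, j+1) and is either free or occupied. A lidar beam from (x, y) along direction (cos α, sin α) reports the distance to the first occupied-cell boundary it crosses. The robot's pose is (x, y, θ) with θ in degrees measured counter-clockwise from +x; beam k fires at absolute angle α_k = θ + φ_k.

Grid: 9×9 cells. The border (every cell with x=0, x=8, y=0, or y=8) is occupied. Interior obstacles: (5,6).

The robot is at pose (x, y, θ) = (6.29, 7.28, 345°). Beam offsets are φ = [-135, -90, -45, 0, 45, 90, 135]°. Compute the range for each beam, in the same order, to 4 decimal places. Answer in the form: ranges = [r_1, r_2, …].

ranges = [0.5600, 1.1205, 3.4200, 1.7703, 1.4400, 0.7454, 0.8314]

beam 1: φ=-135°, α=210°
  direction (-0.8660, -0.5000); cell (6,7); t to first gridline: x 0.3349, y 0.5600 (then +1.1547 / +2.0000)
    (5,7) via x @ 0.3349
    (5,6) via y @ 0.5600  # hit
  → r_1 = 0.5600
beam 2: φ=-90°, α=255°
  direction (-0.2588, -0.9659); cell (6,7); t to first gridline: x 1.1205, y 0.2899 (then +3.8637 / +1.0353)
    (6,6) via y @ 0.2899
    (5,6) via x @ 1.1205  # hit
  → r_2 = 1.1205
beam 3: φ=-45°, α=300°
  direction (0.5000, -0.8660); cell (6,7); t to first gridline: x 1.4200, y 0.3233 (then +2.0000 / +1.1547)
    (6,6) via y @ 0.3233
    (7,6) via x @ 1.4200
    (7,5) via y @ 1.4780
    (7,4) via y @ 2.6327
    (8,4) via x @ 3.4200  # hit
  → r_3 = 3.4200
beam 4: φ=0°, α=345°
  direction (0.9659, -0.2588); cell (6,7); t to first gridline: x 0.7350, y 1.0818 (then +1.0353 / +3.8637)
    (7,7) via x @ 0.7350
    (7,6) via y @ 1.0818
    (8,6) via x @ 1.7703  # hit
  → r_4 = 1.7703
beam 5: φ=45°, α=30°
  direction (0.8660, 0.5000); cell (6,7); t to first gridline: x 0.8198, y 1.4400 (then +1.1547 / +2.0000)
    (7,7) via x @ 0.8198
    (7,8) via y @ 1.4400  # hit
  → r_5 = 1.4400
beam 6: φ=90°, α=75°
  direction (0.2588, 0.9659); cell (6,7); t to first gridline: x 2.7432, y 0.7454 (then +3.8637 / +1.0353)
    (6,8) via y @ 0.7454  # hit
  → r_6 = 0.7454
beam 7: φ=135°, α=120°
  direction (-0.5000, 0.8660); cell (6,7); t to first gridline: x 0.5800, y 0.8314 (then +2.0000 / +1.1547)
    (5,7) via x @ 0.5800
    (5,8) via y @ 0.8314  # hit
  → r_7 = 0.8314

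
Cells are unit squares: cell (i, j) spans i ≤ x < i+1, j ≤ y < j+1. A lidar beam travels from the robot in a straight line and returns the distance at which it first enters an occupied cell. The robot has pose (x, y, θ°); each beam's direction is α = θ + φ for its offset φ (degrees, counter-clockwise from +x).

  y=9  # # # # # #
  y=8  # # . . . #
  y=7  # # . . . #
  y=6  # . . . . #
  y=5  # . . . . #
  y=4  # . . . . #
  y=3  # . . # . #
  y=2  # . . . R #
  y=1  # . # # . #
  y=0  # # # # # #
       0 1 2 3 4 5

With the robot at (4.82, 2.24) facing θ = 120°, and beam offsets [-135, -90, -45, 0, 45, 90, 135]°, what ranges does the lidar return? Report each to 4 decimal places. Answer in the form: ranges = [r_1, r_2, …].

beam 1: φ=-135°, α=345°
  dir = (cos 345°, sin 345°) = (0.9659, -0.2588); from cell (4,2)
  next x-line at t=0.1863, next y-line at t=0.9273; Δt_x=1.0353, Δt_y=3.8637
    x: enter (5,2) at t=0.1863 ← occupied
  → r_1 = 0.1863
beam 2: φ=-90°, α=30°
  dir = (cos 30°, sin 30°) = (0.8660, 0.5000); from cell (4,2)
  next x-line at t=0.2078, next y-line at t=1.5200; Δt_x=1.1547, Δt_y=2.0000
    x: enter (5,2) at t=0.2078 ← occupied
  → r_2 = 0.2078
beam 3: φ=-45°, α=75°
  dir = (cos 75°, sin 75°) = (0.2588, 0.9659); from cell (4,2)
  next x-line at t=0.6955, next y-line at t=0.7868; Δt_x=3.8637, Δt_y=1.0353
    x: enter (5,2) at t=0.6955 ← occupied
  → r_3 = 0.6955
beam 4: φ=0°, α=120°
  dir = (cos 120°, sin 120°) = (-0.5000, 0.8660); from cell (4,2)
  next x-line at t=1.6400, next y-line at t=0.8776; Δt_x=2.0000, Δt_y=1.1547
    y: enter (4,3) at t=0.8776
    x: enter (3,3) at t=1.6400 ← occupied
  → r_4 = 1.6400
beam 5: φ=45°, α=165°
  dir = (cos 165°, sin 165°) = (-0.9659, 0.2588); from cell (4,2)
  next x-line at t=0.8489, next y-line at t=2.9364; Δt_x=1.0353, Δt_y=3.8637
    x: enter (3,2) at t=0.8489
    x: enter (2,2) at t=1.8842
    x: enter (1,2) at t=2.9195
    y: enter (1,3) at t=2.9364
    x: enter (0,3) at t=3.9548 ← occupied
  → r_5 = 3.9548
beam 6: φ=90°, α=210°
  dir = (cos 210°, sin 210°) = (-0.8660, -0.5000); from cell (4,2)
  next x-line at t=0.9469, next y-line at t=0.4800; Δt_x=1.1547, Δt_y=2.0000
    y: enter (4,1) at t=0.4800
    x: enter (3,1) at t=0.9469 ← occupied
  → r_6 = 0.9469
beam 7: φ=135°, α=255°
  dir = (cos 255°, sin 255°) = (-0.2588, -0.9659); from cell (4,2)
  next x-line at t=3.1682, next y-line at t=0.2485; Δt_x=3.8637, Δt_y=1.0353
    y: enter (4,1) at t=0.2485
    y: enter (4,0) at t=1.2837 ← occupied
  → r_7 = 1.2837

ranges = [0.1863, 0.2078, 0.6955, 1.6400, 3.9548, 0.9469, 1.2837]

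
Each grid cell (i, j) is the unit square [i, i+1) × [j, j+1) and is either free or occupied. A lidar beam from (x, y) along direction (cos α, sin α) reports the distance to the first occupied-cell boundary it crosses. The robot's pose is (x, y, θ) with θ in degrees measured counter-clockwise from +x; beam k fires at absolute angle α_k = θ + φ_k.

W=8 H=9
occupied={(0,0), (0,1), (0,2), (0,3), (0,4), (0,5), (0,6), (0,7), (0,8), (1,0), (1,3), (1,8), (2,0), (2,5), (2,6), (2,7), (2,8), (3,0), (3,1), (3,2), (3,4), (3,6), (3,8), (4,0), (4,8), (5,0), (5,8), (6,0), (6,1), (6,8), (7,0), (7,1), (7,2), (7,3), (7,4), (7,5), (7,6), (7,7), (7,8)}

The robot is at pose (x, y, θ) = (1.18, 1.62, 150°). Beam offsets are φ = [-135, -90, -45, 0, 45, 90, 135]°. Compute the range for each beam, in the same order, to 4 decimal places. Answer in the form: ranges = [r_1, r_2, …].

beam 1: φ=-135°, α=15°
  d=(0.9659,0.2588)  start (1,1)  tX=0.8489 tY=1.4682  stride 1/|dx|=1.0353 1/|dy|=3.8637
    cross x-line → (2,1), t=0.8489
    cross y-line → (2,2), t=1.4682
    cross x-line → (3,2), t=1.8842 (wall)
  → r_1 = 1.8842
beam 2: φ=-90°, α=60°
  d=(0.5000,0.8660)  start (1,1)  tX=1.6400 tY=0.4388  stride 1/|dx|=2.0000 1/|dy|=1.1547
    cross y-line → (1,2), t=0.4388
    cross y-line → (1,3), t=1.5935 (wall)
  → r_2 = 1.5935
beam 3: φ=-45°, α=105°
  d=(-0.2588,0.9659)  start (1,1)  tX=0.6955 tY=0.3934  stride 1/|dx|=3.8637 1/|dy|=1.0353
    cross y-line → (1,2), t=0.3934
    cross x-line → (0,2), t=0.6955 (wall)
  → r_3 = 0.6955
beam 4: φ=0°, α=150°
  d=(-0.8660,0.5000)  start (1,1)  tX=0.2078 tY=0.7600  stride 1/|dx|=1.1547 1/|dy|=2.0000
    cross x-line → (0,1), t=0.2078 (wall)
  → r_4 = 0.2078
beam 5: φ=45°, α=195°
  d=(-0.9659,-0.2588)  start (1,1)  tX=0.1863 tY=2.3955  stride 1/|dx|=1.0353 1/|dy|=3.8637
    cross x-line → (0,1), t=0.1863 (wall)
  → r_5 = 0.1863
beam 6: φ=90°, α=240°
  d=(-0.5000,-0.8660)  start (1,1)  tX=0.3600 tY=0.7159  stride 1/|dx|=2.0000 1/|dy|=1.1547
    cross x-line → (0,1), t=0.3600 (wall)
  → r_6 = 0.3600
beam 7: φ=135°, α=285°
  d=(0.2588,-0.9659)  start (1,1)  tX=3.1682 tY=0.6419  stride 1/|dx|=3.8637 1/|dy|=1.0353
    cross y-line → (1,0), t=0.6419 (wall)
  → r_7 = 0.6419

ranges = [1.8842, 1.5935, 0.6955, 0.2078, 0.1863, 0.3600, 0.6419]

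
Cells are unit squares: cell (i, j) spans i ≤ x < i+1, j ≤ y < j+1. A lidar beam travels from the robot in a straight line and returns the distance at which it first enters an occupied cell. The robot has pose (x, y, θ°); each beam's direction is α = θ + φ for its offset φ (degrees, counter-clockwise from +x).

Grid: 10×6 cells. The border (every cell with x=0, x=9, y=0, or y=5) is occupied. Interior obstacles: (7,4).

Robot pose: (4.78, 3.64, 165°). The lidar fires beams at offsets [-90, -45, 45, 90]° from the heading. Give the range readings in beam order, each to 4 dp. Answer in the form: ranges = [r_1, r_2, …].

beam 1: φ=-90°, α=75°
  d=(0.2588,0.9659)  start (4,3)  tX=0.8500 tY=0.3727  stride 1/|dx|=3.8637 1/|dy|=1.0353
    cross y-line → (4,4), t=0.3727
    cross x-line → (5,4), t=0.8500
    cross y-line → (5,5), t=1.4080 (wall)
  → r_1 = 1.4080
beam 2: φ=-45°, α=120°
  d=(-0.5000,0.8660)  start (4,3)  tX=1.5600 tY=0.4157  stride 1/|dx|=2.0000 1/|dy|=1.1547
    cross y-line → (4,4), t=0.4157
    cross x-line → (3,4), t=1.5600
    cross y-line → (3,5), t=1.5704 (wall)
  → r_2 = 1.5704
beam 3: φ=45°, α=210°
  d=(-0.8660,-0.5000)  start (4,3)  tX=0.9007 tY=1.2800  stride 1/|dx|=1.1547 1/|dy|=2.0000
    cross x-line → (3,3), t=0.9007
    cross y-line → (3,2), t=1.2800
    cross x-line → (2,2), t=2.0554
    cross x-line → (1,2), t=3.2101
    cross y-line → (1,1), t=3.2800
    cross x-line → (0,1), t=4.3648 (wall)
  → r_3 = 4.3648
beam 4: φ=90°, α=255°
  d=(-0.2588,-0.9659)  start (4,3)  tX=3.0137 tY=0.6626  stride 1/|dx|=3.8637 1/|dy|=1.0353
    cross y-line → (4,2), t=0.6626
    cross y-line → (4,1), t=1.6979
    cross y-line → (4,0), t=2.7331 (wall)
  → r_4 = 2.7331

ranges = [1.4080, 1.5704, 4.3648, 2.7331]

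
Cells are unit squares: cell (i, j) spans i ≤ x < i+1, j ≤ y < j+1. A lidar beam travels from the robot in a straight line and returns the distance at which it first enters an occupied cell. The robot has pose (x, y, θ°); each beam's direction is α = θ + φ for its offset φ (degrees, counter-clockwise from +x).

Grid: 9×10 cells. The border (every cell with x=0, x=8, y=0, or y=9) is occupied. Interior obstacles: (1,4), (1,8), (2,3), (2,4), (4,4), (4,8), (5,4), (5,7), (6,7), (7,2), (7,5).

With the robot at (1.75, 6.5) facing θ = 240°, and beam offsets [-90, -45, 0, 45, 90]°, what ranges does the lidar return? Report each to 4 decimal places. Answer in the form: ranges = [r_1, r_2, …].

ranges = [0.8660, 0.7765, 1.5000, 1.5529, 3.0000]

beam 1: φ=-90°, α=150°
  cosα=-0.8660 sinα=0.5000 | (1,6) | tMaxX 0.8660 tMaxY 1.0000 | tΔX 1.1547 tΔY 2.0000
    t=0.8660 [x] (0,6) — stop
  → r_1 = 0.8660
beam 2: φ=-45°, α=195°
  cosα=-0.9659 sinα=-0.2588 | (1,6) | tMaxX 0.7765 tMaxY 1.9319 | tΔX 1.0353 tΔY 3.8637
    t=0.7765 [x] (0,6) — stop
  → r_2 = 0.7765
beam 3: φ=0°, α=240°
  cosα=-0.5000 sinα=-0.8660 | (1,6) | tMaxX 1.5000 tMaxY 0.5774 | tΔX 2.0000 tΔY 1.1547
    t=0.5774 [y] (1,5)
    t=1.5000 [x] (0,5) — stop
  → r_3 = 1.5000
beam 4: φ=45°, α=285°
  cosα=0.2588 sinα=-0.9659 | (1,6) | tMaxX 0.9659 tMaxY 0.5176 | tΔX 3.8637 tΔY 1.0353
    t=0.5176 [y] (1,5)
    t=0.9659 [x] (2,5)
    t=1.5529 [y] (2,4) — stop
  → r_4 = 1.5529
beam 5: φ=90°, α=330°
  cosα=0.8660 sinα=-0.5000 | (1,6) | tMaxX 0.2887 tMaxY 1.0000 | tΔX 1.1547 tΔY 2.0000
    t=0.2887 [x] (2,6)
    t=1.0000 [y] (2,5)
    t=1.4434 [x] (3,5)
    t=2.5981 [x] (4,5)
    t=3.0000 [y] (4,4) — stop
  → r_5 = 3.0000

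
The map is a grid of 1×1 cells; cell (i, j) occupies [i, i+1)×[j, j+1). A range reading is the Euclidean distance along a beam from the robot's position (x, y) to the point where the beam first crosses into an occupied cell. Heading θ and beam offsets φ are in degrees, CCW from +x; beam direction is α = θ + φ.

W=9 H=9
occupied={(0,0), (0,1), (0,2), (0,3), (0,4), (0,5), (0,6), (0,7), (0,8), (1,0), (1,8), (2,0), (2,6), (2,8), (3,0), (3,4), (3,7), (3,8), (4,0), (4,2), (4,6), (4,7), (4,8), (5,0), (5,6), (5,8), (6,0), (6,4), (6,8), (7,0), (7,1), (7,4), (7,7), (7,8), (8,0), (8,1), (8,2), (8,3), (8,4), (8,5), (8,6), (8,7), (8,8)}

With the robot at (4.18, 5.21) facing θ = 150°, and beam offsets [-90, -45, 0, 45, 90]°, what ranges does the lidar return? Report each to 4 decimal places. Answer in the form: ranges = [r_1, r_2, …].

beam 1: φ=-90°, α=60°
  dir = (cos 60°, sin 60°) = (0.5000, 0.8660); from cell (4,5)
  next x-line at t=1.6400, next y-line at t=0.9122; Δt_x=2.0000, Δt_y=1.1547
    y: enter (4,6) at t=0.9122 ← occupied
  → r_1 = 0.9122
beam 2: φ=-45°, α=105°
  dir = (cos 105°, sin 105°) = (-0.2588, 0.9659); from cell (4,5)
  next x-line at t=0.6955, next y-line at t=0.8179; Δt_x=3.8637, Δt_y=1.0353
    x: enter (3,5) at t=0.6955
    y: enter (3,6) at t=0.8179
    y: enter (3,7) at t=1.8531 ← occupied
  → r_2 = 1.8531
beam 3: φ=0°, α=150°
  dir = (cos 150°, sin 150°) = (-0.8660, 0.5000); from cell (4,5)
  next x-line at t=0.2078, next y-line at t=1.5800; Δt_x=1.1547, Δt_y=2.0000
    x: enter (3,5) at t=0.2078
    x: enter (2,5) at t=1.3625
    y: enter (2,6) at t=1.5800 ← occupied
  → r_3 = 1.5800
beam 4: φ=45°, α=195°
  dir = (cos 195°, sin 195°) = (-0.9659, -0.2588); from cell (4,5)
  next x-line at t=0.1863, next y-line at t=0.8114; Δt_x=1.0353, Δt_y=3.8637
    x: enter (3,5) at t=0.1863
    y: enter (3,4) at t=0.8114 ← occupied
  → r_4 = 0.8114
beam 5: φ=90°, α=240°
  dir = (cos 240°, sin 240°) = (-0.5000, -0.8660); from cell (4,5)
  next x-line at t=0.3600, next y-line at t=0.2425; Δt_x=2.0000, Δt_y=1.1547
    y: enter (4,4) at t=0.2425
    x: enter (3,4) at t=0.3600 ← occupied
  → r_5 = 0.3600

ranges = [0.9122, 1.8531, 1.5800, 0.8114, 0.3600]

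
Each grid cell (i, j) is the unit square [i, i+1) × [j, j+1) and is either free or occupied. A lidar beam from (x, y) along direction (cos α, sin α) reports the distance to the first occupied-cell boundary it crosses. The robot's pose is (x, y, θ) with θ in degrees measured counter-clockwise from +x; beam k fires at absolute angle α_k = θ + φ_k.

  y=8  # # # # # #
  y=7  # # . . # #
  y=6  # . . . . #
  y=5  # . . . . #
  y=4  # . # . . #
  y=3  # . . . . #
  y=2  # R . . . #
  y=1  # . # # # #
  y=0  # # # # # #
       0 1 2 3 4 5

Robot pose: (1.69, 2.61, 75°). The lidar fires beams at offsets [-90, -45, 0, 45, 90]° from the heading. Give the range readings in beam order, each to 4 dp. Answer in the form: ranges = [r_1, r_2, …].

ranges = [2.3569, 3.8221, 1.4390, 1.3800, 0.7143]

beam 1: φ=-90°, α=345°
  d=(0.9659,-0.2588)  start (1,2)  tX=0.3209 tY=2.3569  stride 1/|dx|=1.0353 1/|dy|=3.8637
    cross x-line → (2,2), t=0.3209
    cross x-line → (3,2), t=1.3562
    cross y-line → (3,1), t=2.3569 (wall)
  → r_1 = 2.3569
beam 2: φ=-45°, α=30°
  d=(0.8660,0.5000)  start (1,2)  tX=0.3580 tY=0.7800  stride 1/|dx|=1.1547 1/|dy|=2.0000
    cross x-line → (2,2), t=0.3580
    cross y-line → (2,3), t=0.7800
    cross x-line → (3,3), t=1.5127
    cross x-line → (4,3), t=2.6674
    cross y-line → (4,4), t=2.7800
    cross x-line → (5,4), t=3.8221 (wall)
  → r_2 = 3.8221
beam 3: φ=0°, α=75°
  d=(0.2588,0.9659)  start (1,2)  tX=1.1977 tY=0.4038  stride 1/|dx|=3.8637 1/|dy|=1.0353
    cross y-line → (1,3), t=0.4038
    cross x-line → (2,3), t=1.1977
    cross y-line → (2,4), t=1.4390 (wall)
  → r_3 = 1.4390
beam 4: φ=45°, α=120°
  d=(-0.5000,0.8660)  start (1,2)  tX=1.3800 tY=0.4503  stride 1/|dx|=2.0000 1/|dy|=1.1547
    cross y-line → (1,3), t=0.4503
    cross x-line → (0,3), t=1.3800 (wall)
  → r_4 = 1.3800
beam 5: φ=90°, α=165°
  d=(-0.9659,0.2588)  start (1,2)  tX=0.7143 tY=1.5068  stride 1/|dx|=1.0353 1/|dy|=3.8637
    cross x-line → (0,2), t=0.7143 (wall)
  → r_5 = 0.7143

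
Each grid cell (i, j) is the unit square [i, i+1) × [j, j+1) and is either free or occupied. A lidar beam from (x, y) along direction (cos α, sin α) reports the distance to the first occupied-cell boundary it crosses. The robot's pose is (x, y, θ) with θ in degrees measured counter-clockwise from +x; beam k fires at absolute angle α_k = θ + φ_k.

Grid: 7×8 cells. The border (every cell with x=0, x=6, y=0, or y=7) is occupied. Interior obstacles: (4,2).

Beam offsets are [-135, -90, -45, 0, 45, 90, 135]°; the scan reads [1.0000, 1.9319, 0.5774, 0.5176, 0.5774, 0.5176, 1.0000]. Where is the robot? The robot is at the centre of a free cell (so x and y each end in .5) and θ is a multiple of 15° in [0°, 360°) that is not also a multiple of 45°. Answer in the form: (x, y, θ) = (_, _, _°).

(x, y, θ) = (5.5, 1.5, 285°)

Enumerate (i+0.5, j+0.5, θ) over the 29 free cells and 16 admissible headings. For each, cast all 7 beams and compare to the given ranges.
  (1.5, 2.5, 330°): beam 1 = 0.5176 ≠ 1.0000 ✗
  (3.5, 5.5, 105°): beam 1 = 2.8868 ≠ 1.0000 ✗
  (5.5, 1.5, 255°): beam 2 = 4.6587 ≠ 1.9319 ✗
  (5.5, 6.5, 165°): beam 1 = 0.5774 ≠ 1.0000 ✗
  …
  (5.5, 1.5, 285°): r_1=1.0000, r_2=1.9319, r_3=0.5774, r_4=0.5176, r_5=0.5774, r_6=0.5176, r_7=1.0000 — all match ✓
No second candidate reproduces the full scan.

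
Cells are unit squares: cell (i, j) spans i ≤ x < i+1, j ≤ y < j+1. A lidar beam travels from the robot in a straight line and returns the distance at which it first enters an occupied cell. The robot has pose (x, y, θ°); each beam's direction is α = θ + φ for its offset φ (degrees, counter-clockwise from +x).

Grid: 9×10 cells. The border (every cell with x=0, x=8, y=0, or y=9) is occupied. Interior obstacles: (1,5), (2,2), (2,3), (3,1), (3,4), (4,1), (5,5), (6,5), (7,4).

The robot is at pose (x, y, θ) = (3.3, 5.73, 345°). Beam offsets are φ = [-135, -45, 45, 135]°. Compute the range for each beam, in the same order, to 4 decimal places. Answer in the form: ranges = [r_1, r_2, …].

ranges = [2.6558, 0.8429, 5.4271, 3.7759]

beam 1: φ=-135°, α=210°
  direction (-0.8660, -0.5000); cell (3,5); t to first gridline: x 0.3464, y 1.4600 (then +1.1547 / +2.0000)
    (2,5) via x @ 0.3464
    (2,4) via y @ 1.4600
    (1,4) via x @ 1.5011
    (0,4) via x @ 2.6558  # hit
  → r_1 = 2.6558
beam 2: φ=-45°, α=300°
  direction (0.5000, -0.8660); cell (3,5); t to first gridline: x 1.4000, y 0.8429 (then +2.0000 / +1.1547)
    (3,4) via y @ 0.8429  # hit
  → r_2 = 0.8429
beam 3: φ=45°, α=30°
  direction (0.8660, 0.5000); cell (3,5); t to first gridline: x 0.8083, y 0.5400 (then +1.1547 / +2.0000)
    (3,6) via y @ 0.5400
    (4,6) via x @ 0.8083
    (5,6) via x @ 1.9630
    (5,7) via y @ 2.5400
    (6,7) via x @ 3.1177
    (7,7) via x @ 4.2724
    (7,8) via y @ 4.5400
    (8,8) via x @ 5.4271  # hit
  → r_3 = 5.4271
beam 4: φ=135°, α=120°
  direction (-0.5000, 0.8660); cell (3,5); t to first gridline: x 0.6000, y 0.3118 (then +2.0000 / +1.1547)
    (3,6) via y @ 0.3118
    (2,6) via x @ 0.6000
    (2,7) via y @ 1.4665
    (1,7) via x @ 2.6000
    (1,8) via y @ 2.6212
    (1,9) via y @ 3.7759  # hit
  → r_4 = 3.7759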